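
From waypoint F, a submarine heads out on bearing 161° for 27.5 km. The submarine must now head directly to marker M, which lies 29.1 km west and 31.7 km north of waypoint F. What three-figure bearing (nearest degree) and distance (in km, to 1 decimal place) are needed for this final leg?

327°, 69.1 km

Leg 1 (161°, 27.5 km): east 27.5 sin 161° = 8.95, north 27.5 cos 161° = -26.00
Current position: (8.95, -26.00). Target: (-29.1, 31.7). Remaining: Δeast = -38.05, Δnorth = 57.70.
Bearing = atan2(-38.05, 57.70) mod 360° = 326.60°; distance = √((-38.05)² + (57.70)²) = 69.120 km.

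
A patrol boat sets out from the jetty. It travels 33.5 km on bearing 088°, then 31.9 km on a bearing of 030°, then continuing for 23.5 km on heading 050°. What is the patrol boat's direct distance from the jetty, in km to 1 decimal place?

80.5 km

Leg 1 (088°, 33.5 km): east 33.5 sin 88° = 33.48, north 33.5 cos 88° = 1.17
Leg 2 (030°, 31.9 km): east 31.9 sin 30° = 15.95, north 31.9 cos 30° = 27.63
Leg 3 (050°, 23.5 km): east 23.5 sin 50° = 18.00, north 23.5 cos 50° = 15.11
Net: 67.43 east, 43.90 north. Distance = √((67.43)² + (43.90)²) = 80.463 km.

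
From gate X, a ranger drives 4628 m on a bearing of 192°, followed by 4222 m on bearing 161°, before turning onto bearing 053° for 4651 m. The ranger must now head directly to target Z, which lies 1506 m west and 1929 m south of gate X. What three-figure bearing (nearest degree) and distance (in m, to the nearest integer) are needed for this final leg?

304°, 6790 m

Leg 1 (192°, 4628 m): east 4628 sin 192° = -962.22, north 4628 cos 192° = -4526.87
Leg 2 (161°, 4222 m): east 4222 sin 161° = 1374.55, north 4222 cos 161° = -3991.98
Leg 3 (053°, 4651 m): east 4651 sin 53° = 3714.45, north 4651 cos 53° = 2799.04
Current position: (4126.79, -5719.80). Target: (-1506, -1929). Remaining: Δeast = -5632.79, Δnorth = 3790.80.
Bearing = atan2(-5632.79, 3790.80) mod 360° = 303.94°; distance = √((-5632.79)² + (3790.80)²) = 6789.587 m.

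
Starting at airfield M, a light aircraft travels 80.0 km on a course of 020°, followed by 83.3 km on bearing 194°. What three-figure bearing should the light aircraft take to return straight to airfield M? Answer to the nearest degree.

308°

Leg 1 (020°, 80.0 km): east 80.0 sin 20° = 27.36, north 80.0 cos 20° = 75.18
Leg 2 (194°, 83.3 km): east 83.3 sin 194° = -20.15, north 83.3 cos 194° = -80.83
Net displacement: 7.21 east, -5.65 north. Direction back to start is (-7.21, 5.65): bearing = atan2(-7.21, 5.65) mod 360° = 308.09° ≈ 308°.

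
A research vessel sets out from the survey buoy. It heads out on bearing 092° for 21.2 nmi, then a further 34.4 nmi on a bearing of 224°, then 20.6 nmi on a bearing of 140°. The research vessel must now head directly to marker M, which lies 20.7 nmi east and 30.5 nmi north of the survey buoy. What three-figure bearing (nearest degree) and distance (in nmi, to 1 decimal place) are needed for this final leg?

Leg 1 (092°, 21.2 nmi): east 21.2 sin 92° = 21.19, north 21.2 cos 92° = -0.74
Leg 2 (224°, 34.4 nmi): east 34.4 sin 224° = -23.90, north 34.4 cos 224° = -24.75
Leg 3 (140°, 20.6 nmi): east 20.6 sin 140° = 13.24, north 20.6 cos 140° = -15.78
Current position: (10.53, -41.27). Target: (20.7, 30.5). Remaining: Δeast = 10.17, Δnorth = 71.77.
Bearing = atan2(10.17, 71.77) mod 360° = 8.06°; distance = √((10.17)² + (71.77)²) = 72.482 nmi.

008°, 72.5 nmi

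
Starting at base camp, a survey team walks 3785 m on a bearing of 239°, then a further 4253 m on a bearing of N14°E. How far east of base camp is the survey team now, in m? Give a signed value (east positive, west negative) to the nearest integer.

-2215 m

Leg 1 (239°, 3785 m): east 3785 sin 239° = -3244.38, north 3785 cos 239° = -1949.42
Leg 2 (N14°E, 4253 m): east 4253 sin 14° = 1028.89, north 4253 cos 14° = 4126.67
Net east component: -2215.48 m.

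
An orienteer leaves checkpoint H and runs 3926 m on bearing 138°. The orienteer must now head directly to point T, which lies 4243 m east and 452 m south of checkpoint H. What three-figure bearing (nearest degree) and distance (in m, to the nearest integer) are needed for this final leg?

Leg 1 (138°, 3926 m): east 3926 sin 138° = 2627.01, north 3926 cos 138° = -2917.59
Current position: (2627.01, -2917.59). Target: (4243, -452). Remaining: Δeast = 1615.99, Δnorth = 2465.59.
Bearing = atan2(1615.99, 2465.59) mod 360° = 33.24°; distance = √((1615.99)² + (2465.59)²) = 2947.974 m.

033°, 2948 m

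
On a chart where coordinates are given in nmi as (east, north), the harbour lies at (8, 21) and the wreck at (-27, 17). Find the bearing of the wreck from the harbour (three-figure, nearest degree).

263°

Δeast = -27 − 8 = -35.00; Δnorth = 17 − 21 = -4.00.
Bearing = atan2(Δeast, Δnorth) mod 360° = 263.48° ≈ 263°.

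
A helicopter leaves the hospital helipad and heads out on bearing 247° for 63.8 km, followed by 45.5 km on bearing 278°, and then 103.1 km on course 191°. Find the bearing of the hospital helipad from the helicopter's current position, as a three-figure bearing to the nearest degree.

Leg 1 (247°, 63.8 km): east 63.8 sin 247° = -58.73, north 63.8 cos 247° = -24.93
Leg 2 (278°, 45.5 km): east 45.5 sin 278° = -45.06, north 45.5 cos 278° = 6.33
Leg 3 (191°, 103.1 km): east 103.1 sin 191° = -19.67, north 103.1 cos 191° = -101.21
Net displacement: -123.46 east, -119.80 north. Direction back to start is (123.46, 119.80): bearing = atan2(123.46, 119.80) mod 360° = 45.86° ≈ 046°.

046°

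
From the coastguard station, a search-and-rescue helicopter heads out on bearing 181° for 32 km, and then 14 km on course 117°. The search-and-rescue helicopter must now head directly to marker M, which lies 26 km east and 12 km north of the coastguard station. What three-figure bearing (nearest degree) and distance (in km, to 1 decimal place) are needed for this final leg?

Leg 1 (181°, 32 km): east 32 sin 181° = -0.56, north 32 cos 181° = -32.00
Leg 2 (117°, 14 km): east 14 sin 117° = 12.47, north 14 cos 117° = -6.36
Current position: (11.92, -38.35). Target: (26, 12). Remaining: Δeast = 14.08, Δnorth = 50.35.
Bearing = atan2(14.08, 50.35) mod 360° = 15.63°; distance = √((14.08)² + (50.35)²) = 52.284 km.

016°, 52.3 km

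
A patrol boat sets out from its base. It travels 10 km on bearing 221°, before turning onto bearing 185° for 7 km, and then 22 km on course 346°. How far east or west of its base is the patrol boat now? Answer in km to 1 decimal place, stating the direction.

12.5 km west

Leg 1 (221°, 10 km): east 10 sin 221° = -6.56, north 10 cos 221° = -7.55
Leg 2 (185°, 7 km): east 7 sin 185° = -0.61, north 7 cos 185° = -6.97
Leg 3 (346°, 22 km): east 22 sin 346° = -5.32, north 22 cos 346° = 21.35
Net east component: -12.49 km.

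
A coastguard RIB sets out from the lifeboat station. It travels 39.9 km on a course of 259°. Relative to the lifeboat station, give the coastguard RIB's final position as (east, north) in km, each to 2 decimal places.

(-39.17, -7.61)

Leg 1 (259°, 39.9 km): east 39.9 sin 259° = -39.17, north 39.9 cos 259° = -7.61
Summing: -39.17 km east, -7.61 km north → (-39.17, -7.61).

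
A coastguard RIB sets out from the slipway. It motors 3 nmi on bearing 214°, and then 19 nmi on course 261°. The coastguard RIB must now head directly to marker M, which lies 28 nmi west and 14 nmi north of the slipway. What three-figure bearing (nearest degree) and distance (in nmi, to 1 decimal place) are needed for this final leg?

Leg 1 (214°, 3 nmi): east 3 sin 214° = -1.68, north 3 cos 214° = -2.49
Leg 2 (261°, 19 nmi): east 19 sin 261° = -18.77, north 19 cos 261° = -2.97
Current position: (-20.44, -5.46). Target: (-28, 14). Remaining: Δeast = -7.56, Δnorth = 19.46.
Bearing = atan2(-7.56, 19.46) mod 360° = 338.78°; distance = √((-7.56)² + (19.46)²) = 20.875 nmi.

339°, 20.9 nmi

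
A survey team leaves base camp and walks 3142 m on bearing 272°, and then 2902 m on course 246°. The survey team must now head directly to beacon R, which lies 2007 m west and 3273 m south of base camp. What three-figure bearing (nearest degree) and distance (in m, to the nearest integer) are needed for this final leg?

120°, 4378 m

Leg 1 (272°, 3142 m): east 3142 sin 272° = -3140.09, north 3142 cos 272° = 109.65
Leg 2 (246°, 2902 m): east 2902 sin 246° = -2651.11, north 2902 cos 246° = -1180.35
Current position: (-5791.19, -1070.70). Target: (-2007, -3273). Remaining: Δeast = 3784.19, Δnorth = -2202.30.
Bearing = atan2(3784.19, -2202.30) mod 360° = 120.20°; distance = √((3784.19)² + (-2202.30)²) = 4378.387 m.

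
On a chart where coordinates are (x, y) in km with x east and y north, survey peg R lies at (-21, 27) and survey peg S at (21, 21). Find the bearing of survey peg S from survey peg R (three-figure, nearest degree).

098°

Δeast = 21 − -21 = 42.00; Δnorth = 21 − 27 = -6.00.
Bearing = atan2(Δeast, Δnorth) mod 360° = 98.13° ≈ 098°.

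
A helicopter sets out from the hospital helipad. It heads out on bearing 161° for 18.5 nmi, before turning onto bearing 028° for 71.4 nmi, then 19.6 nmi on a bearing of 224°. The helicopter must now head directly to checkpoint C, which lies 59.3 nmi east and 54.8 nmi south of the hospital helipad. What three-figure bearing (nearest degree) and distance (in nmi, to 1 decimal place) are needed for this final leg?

Leg 1 (161°, 18.5 nmi): east 18.5 sin 161° = 6.02, north 18.5 cos 161° = -17.49
Leg 2 (028°, 71.4 nmi): east 71.4 sin 28° = 33.52, north 71.4 cos 28° = 63.04
Leg 3 (224°, 19.6 nmi): east 19.6 sin 224° = -13.62, north 19.6 cos 224° = -14.10
Current position: (25.93, 31.45). Target: (59.3, -54.8). Remaining: Δeast = 33.37, Δnorth = -86.25.
Bearing = atan2(33.37, -86.25) mod 360° = 158.85°; distance = √((33.37)² + (-86.25)²) = 92.482 nmi.

159°, 92.5 nmi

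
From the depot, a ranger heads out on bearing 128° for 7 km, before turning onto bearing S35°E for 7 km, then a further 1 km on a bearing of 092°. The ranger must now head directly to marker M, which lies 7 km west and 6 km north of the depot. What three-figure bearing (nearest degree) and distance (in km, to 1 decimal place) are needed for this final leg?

313°, 23.8 km

Leg 1 (128°, 7 km): east 7 sin 128° = 5.52, north 7 cos 128° = -4.31
Leg 2 (S35°E, 7 km): east 7 sin 145° = 4.02, north 7 cos 145° = -5.73
Leg 3 (092°, 1 km): east 1 sin 92° = 1.00, north 1 cos 92° = -0.03
Current position: (10.53, -10.08). Target: (-7, 6). Remaining: Δeast = -17.53, Δnorth = 16.08.
Bearing = atan2(-17.53, 16.08) mod 360° = 312.53°; distance = √((-17.53)² + (16.08)²) = 23.787 km.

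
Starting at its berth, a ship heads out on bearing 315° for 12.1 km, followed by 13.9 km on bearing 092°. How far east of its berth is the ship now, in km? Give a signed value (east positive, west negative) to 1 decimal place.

5.3 km

Leg 1 (315°, 12.1 km): east 12.1 sin 315° = -8.56, north 12.1 cos 315° = 8.56
Leg 2 (092°, 13.9 km): east 13.9 sin 92° = 13.89, north 13.9 cos 92° = -0.49
Net east component: 5.34 km.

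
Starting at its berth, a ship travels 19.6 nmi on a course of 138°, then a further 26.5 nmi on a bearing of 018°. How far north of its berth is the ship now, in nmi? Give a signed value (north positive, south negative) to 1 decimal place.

Leg 1 (138°, 19.6 nmi): east 19.6 sin 138° = 13.11, north 19.6 cos 138° = -14.57
Leg 2 (018°, 26.5 nmi): east 26.5 sin 18° = 8.19, north 26.5 cos 18° = 25.20
Net north component: 10.64 nmi.

10.6 nmi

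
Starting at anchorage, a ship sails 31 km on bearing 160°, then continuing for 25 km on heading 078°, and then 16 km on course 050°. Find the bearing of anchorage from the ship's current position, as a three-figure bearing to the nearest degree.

Leg 1 (160°, 31 km): east 31 sin 160° = 10.60, north 31 cos 160° = -29.13
Leg 2 (078°, 25 km): east 25 sin 78° = 24.45, north 25 cos 78° = 5.20
Leg 3 (050°, 16 km): east 16 sin 50° = 12.26, north 16 cos 50° = 10.28
Net displacement: 47.31 east, -13.65 north. Direction back to start is (-47.31, 13.65): bearing = atan2(-47.31, 13.65) mod 360° = 286.09° ≈ 286°.

286°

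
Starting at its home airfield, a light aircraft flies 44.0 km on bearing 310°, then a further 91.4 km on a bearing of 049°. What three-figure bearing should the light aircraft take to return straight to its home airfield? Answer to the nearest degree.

Leg 1 (310°, 44.0 km): east 44.0 sin 310° = -33.71, north 44.0 cos 310° = 28.28
Leg 2 (049°, 91.4 km): east 91.4 sin 49° = 68.98, north 91.4 cos 49° = 59.96
Net displacement: 35.27 east, 88.25 north. Direction back to start is (-35.27, -88.25): bearing = atan2(-35.27, -88.25) mod 360° = 201.79° ≈ 202°.

202°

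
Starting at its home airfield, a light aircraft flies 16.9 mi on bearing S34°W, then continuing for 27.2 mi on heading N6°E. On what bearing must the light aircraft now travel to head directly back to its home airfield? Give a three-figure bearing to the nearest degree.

Leg 1 (S34°W, 16.9 mi): east 16.9 sin 214° = -9.45, north 16.9 cos 214° = -14.01
Leg 2 (N6°E, 27.2 mi): east 27.2 sin 6° = 2.84, north 27.2 cos 6° = 27.05
Net displacement: -6.61 east, 13.04 north. Direction back to start is (6.61, -13.04): bearing = atan2(6.61, -13.04) mod 360° = 153.13° ≈ 153°.

153°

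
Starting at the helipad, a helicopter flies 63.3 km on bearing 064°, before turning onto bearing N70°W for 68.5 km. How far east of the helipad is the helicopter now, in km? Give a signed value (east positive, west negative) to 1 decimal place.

Leg 1 (064°, 63.3 km): east 63.3 sin 64° = 56.89, north 63.3 cos 64° = 27.75
Leg 2 (N70°W, 68.5 km): east 68.5 sin 290° = -64.37, north 68.5 cos 290° = 23.43
Net east component: -7.48 km.

-7.5 km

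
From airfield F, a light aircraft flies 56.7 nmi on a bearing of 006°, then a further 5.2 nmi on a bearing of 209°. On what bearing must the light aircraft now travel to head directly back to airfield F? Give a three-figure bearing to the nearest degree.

Leg 1 (006°, 56.7 nmi): east 56.7 sin 6° = 5.93, north 56.7 cos 6° = 56.39
Leg 2 (209°, 5.2 nmi): east 5.2 sin 209° = -2.52, north 5.2 cos 209° = -4.55
Net displacement: 3.41 east, 51.84 north. Direction back to start is (-3.41, -51.84): bearing = atan2(-3.41, -51.84) mod 360° = 183.76° ≈ 184°.

184°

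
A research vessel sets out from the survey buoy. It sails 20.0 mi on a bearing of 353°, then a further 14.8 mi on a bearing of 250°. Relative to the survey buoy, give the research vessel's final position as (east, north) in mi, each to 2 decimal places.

Leg 1 (353°, 20.0 mi): east 20.0 sin 353° = -2.44, north 20.0 cos 353° = 19.85
Leg 2 (250°, 14.8 mi): east 14.8 sin 250° = -13.91, north 14.8 cos 250° = -5.06
Summing: -16.34 mi east, 14.79 mi north → (-16.34, 14.79).

(-16.34, 14.79)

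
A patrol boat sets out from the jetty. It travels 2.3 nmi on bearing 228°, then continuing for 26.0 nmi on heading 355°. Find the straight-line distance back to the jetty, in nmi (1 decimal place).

Leg 1 (228°, 2.3 nmi): east 2.3 sin 228° = -1.71, north 2.3 cos 228° = -1.54
Leg 2 (355°, 26.0 nmi): east 26.0 sin 355° = -2.27, north 26.0 cos 355° = 25.90
Net: -3.98 east, 24.36 north. Distance = √((-3.98)² + (24.36)²) = 24.684 nmi.

24.7 nmi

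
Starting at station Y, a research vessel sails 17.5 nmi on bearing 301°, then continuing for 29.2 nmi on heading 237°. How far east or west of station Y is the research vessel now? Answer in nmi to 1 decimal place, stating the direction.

39.5 nmi west

Leg 1 (301°, 17.5 nmi): east 17.5 sin 301° = -15.00, north 17.5 cos 301° = 9.01
Leg 2 (237°, 29.2 nmi): east 29.2 sin 237° = -24.49, north 29.2 cos 237° = -15.90
Net east component: -39.49 nmi.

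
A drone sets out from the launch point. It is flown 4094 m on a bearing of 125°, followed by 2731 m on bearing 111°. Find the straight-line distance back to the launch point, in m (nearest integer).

Leg 1 (125°, 4094 m): east 4094 sin 125° = 3353.61, north 4094 cos 125° = -2348.22
Leg 2 (111°, 2731 m): east 2731 sin 111° = 2549.61, north 2731 cos 111° = -978.70
Net: 5903.22 east, -3326.92 north. Distance = √((5903.22)² + (-3326.92)²) = 6776.164 m.

6776 m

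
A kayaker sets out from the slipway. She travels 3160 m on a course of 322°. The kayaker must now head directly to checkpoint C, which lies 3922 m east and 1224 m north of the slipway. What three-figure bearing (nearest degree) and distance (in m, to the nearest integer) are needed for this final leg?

Leg 1 (322°, 3160 m): east 3160 sin 322° = -1945.49, north 3160 cos 322° = 2490.11
Current position: (-1945.49, 2490.11). Target: (3922, 1224). Remaining: Δeast = 5867.49, Δnorth = -1266.11.
Bearing = atan2(5867.49, -1266.11) mod 360° = 102.18°; distance = √((5867.49)² + (-1266.11)²) = 6002.540 m.

102°, 6003 m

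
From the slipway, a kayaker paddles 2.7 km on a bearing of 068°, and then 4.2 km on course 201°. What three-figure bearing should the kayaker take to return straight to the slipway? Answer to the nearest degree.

341°

Leg 1 (068°, 2.7 km): east 2.7 sin 68° = 2.50, north 2.7 cos 68° = 1.01
Leg 2 (201°, 4.2 km): east 4.2 sin 201° = -1.51, north 4.2 cos 201° = -3.92
Net displacement: 1.00 east, -2.91 north. Direction back to start is (-1.00, 2.91): bearing = atan2(-1.00, 2.91) mod 360° = 341.06° ≈ 341°.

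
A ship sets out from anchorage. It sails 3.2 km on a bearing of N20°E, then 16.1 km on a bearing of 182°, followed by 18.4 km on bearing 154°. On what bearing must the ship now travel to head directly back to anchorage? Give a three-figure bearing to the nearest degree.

Leg 1 (N20°E, 3.2 km): east 3.2 sin 20° = 1.09, north 3.2 cos 20° = 3.01
Leg 2 (182°, 16.1 km): east 16.1 sin 182° = -0.56, north 16.1 cos 182° = -16.09
Leg 3 (154°, 18.4 km): east 18.4 sin 154° = 8.07, north 18.4 cos 154° = -16.54
Net displacement: 8.60 east, -29.62 north. Direction back to start is (-8.60, 29.62): bearing = atan2(-8.60, 29.62) mod 360° = 343.81° ≈ 344°.

344°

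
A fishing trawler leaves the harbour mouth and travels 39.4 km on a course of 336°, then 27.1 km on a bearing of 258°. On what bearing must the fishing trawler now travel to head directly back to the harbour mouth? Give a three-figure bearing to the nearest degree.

Leg 1 (336°, 39.4 km): east 39.4 sin 336° = -16.03, north 39.4 cos 336° = 35.99
Leg 2 (258°, 27.1 km): east 27.1 sin 258° = -26.51, north 27.1 cos 258° = -5.63
Net displacement: -42.53 east, 30.36 north. Direction back to start is (42.53, -30.36): bearing = atan2(42.53, -30.36) mod 360° = 125.52° ≈ 126°.

126°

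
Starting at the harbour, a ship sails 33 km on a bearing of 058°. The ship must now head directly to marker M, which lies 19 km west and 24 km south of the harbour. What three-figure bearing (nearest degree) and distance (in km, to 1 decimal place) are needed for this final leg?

Leg 1 (058°, 33 km): east 33 sin 58° = 27.99, north 33 cos 58° = 17.49
Current position: (27.99, 17.49). Target: (-19, -24). Remaining: Δeast = -46.99, Δnorth = -41.49.
Bearing = atan2(-46.99, -41.49) mod 360° = 228.56°; distance = √((-46.99)² + (-41.49)²) = 62.680 km.

229°, 62.7 km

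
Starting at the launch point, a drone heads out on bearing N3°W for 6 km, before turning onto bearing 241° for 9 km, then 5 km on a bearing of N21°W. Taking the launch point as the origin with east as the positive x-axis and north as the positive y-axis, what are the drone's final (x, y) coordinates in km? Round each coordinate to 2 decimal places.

(-9.98, 6.30)

Leg 1 (N3°W, 6 km): east 6 sin 357° = -0.31, north 6 cos 357° = 5.99
Leg 2 (241°, 9 km): east 9 sin 241° = -7.87, north 9 cos 241° = -4.36
Leg 3 (N21°W, 5 km): east 5 sin 339° = -1.79, north 5 cos 339° = 4.67
Summing: -9.98 km east, 6.30 km north → (-9.98, 6.30).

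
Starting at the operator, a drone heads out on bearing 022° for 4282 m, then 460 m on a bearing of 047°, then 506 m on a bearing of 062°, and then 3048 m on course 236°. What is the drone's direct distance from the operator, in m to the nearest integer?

2821 m

Leg 1 (022°, 4282 m): east 4282 sin 22° = 1604.07, north 4282 cos 22° = 3970.20
Leg 2 (047°, 460 m): east 460 sin 47° = 336.42, north 460 cos 47° = 313.72
Leg 3 (062°, 506 m): east 506 sin 62° = 446.77, north 506 cos 62° = 237.55
Leg 4 (236°, 3048 m): east 3048 sin 236° = -2526.91, north 3048 cos 236° = -1704.42
Net: -139.65 east, 2817.05 north. Distance = √((-139.65)² + (2817.05)²) = 2820.512 m.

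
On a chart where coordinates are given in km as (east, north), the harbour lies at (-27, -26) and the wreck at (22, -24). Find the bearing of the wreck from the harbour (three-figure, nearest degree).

Δeast = 22 − -27 = 49.00; Δnorth = -24 − -26 = 2.00.
Bearing = atan2(Δeast, Δnorth) mod 360° = 87.66° ≈ 088°.

088°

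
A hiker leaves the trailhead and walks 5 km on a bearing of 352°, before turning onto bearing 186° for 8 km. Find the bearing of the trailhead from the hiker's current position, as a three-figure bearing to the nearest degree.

027°

Leg 1 (352°, 5 km): east 5 sin 352° = -0.70, north 5 cos 352° = 4.95
Leg 2 (186°, 8 km): east 8 sin 186° = -0.84, north 8 cos 186° = -7.96
Net displacement: -1.53 east, -3.00 north. Direction back to start is (1.53, 3.00): bearing = atan2(1.53, 3.00) mod 360° = 27.02° ≈ 027°.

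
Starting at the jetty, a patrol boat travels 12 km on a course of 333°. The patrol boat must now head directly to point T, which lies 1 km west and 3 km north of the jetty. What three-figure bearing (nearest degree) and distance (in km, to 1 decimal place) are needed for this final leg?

150°, 8.9 km

Leg 1 (333°, 12 km): east 12 sin 333° = -5.45, north 12 cos 333° = 10.69
Current position: (-5.45, 10.69). Target: (-1, 3). Remaining: Δeast = 4.45, Δnorth = -7.69.
Bearing = atan2(4.45, -7.69) mod 360° = 149.96°; distance = √((4.45)² + (-7.69)²) = 8.885 km.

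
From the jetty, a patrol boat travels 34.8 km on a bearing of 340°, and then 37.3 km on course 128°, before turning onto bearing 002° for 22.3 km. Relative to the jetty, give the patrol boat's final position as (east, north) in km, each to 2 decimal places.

Leg 1 (340°, 34.8 km): east 34.8 sin 340° = -11.90, north 34.8 cos 340° = 32.70
Leg 2 (128°, 37.3 km): east 37.3 sin 128° = 29.39, north 37.3 cos 128° = -22.96
Leg 3 (002°, 22.3 km): east 22.3 sin 2° = 0.78, north 22.3 cos 2° = 22.29
Summing: 18.27 km east, 32.02 km north → (18.27, 32.02).

(18.27, 32.02)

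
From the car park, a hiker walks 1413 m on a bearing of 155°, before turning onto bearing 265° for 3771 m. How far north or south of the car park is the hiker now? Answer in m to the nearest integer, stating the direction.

1609 m south

Leg 1 (155°, 1413 m): east 1413 sin 155° = 597.16, north 1413 cos 155° = -1280.61
Leg 2 (265°, 3771 m): east 3771 sin 265° = -3756.65, north 3771 cos 265° = -328.66
Net north component: -1609.28 m.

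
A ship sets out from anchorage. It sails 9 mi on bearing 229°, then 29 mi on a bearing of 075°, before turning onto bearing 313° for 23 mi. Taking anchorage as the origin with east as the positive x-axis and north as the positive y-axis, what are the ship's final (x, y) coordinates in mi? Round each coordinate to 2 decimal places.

(4.40, 17.29)

Leg 1 (229°, 9 mi): east 9 sin 229° = -6.79, north 9 cos 229° = -5.90
Leg 2 (075°, 29 mi): east 29 sin 75° = 28.01, north 29 cos 75° = 7.51
Leg 3 (313°, 23 mi): east 23 sin 313° = -16.82, north 23 cos 313° = 15.69
Summing: 4.40 mi east, 17.29 mi north → (4.40, 17.29).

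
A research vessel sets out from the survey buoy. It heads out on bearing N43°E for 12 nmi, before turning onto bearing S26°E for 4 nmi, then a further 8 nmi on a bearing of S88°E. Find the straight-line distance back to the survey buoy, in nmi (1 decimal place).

18.6 nmi

Leg 1 (N43°E, 12 nmi): east 12 sin 43° = 8.18, north 12 cos 43° = 8.78
Leg 2 (S26°E, 4 nmi): east 4 sin 154° = 1.75, north 4 cos 154° = -3.60
Leg 3 (S88°E, 8 nmi): east 8 sin 92° = 8.00, north 8 cos 92° = -0.28
Net: 17.93 east, 4.90 north. Distance = √((17.93)² + (4.90)²) = 18.590 nmi.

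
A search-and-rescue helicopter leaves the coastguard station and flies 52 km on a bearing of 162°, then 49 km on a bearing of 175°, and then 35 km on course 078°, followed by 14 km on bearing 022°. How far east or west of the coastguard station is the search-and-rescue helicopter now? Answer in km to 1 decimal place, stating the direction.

Leg 1 (162°, 52 km): east 52 sin 162° = 16.07, north 52 cos 162° = -49.45
Leg 2 (175°, 49 km): east 49 sin 175° = 4.27, north 49 cos 175° = -48.81
Leg 3 (078°, 35 km): east 35 sin 78° = 34.24, north 35 cos 78° = 7.28
Leg 4 (022°, 14 km): east 14 sin 22° = 5.24, north 14 cos 22° = 12.98
Net east component: 59.82 km.

59.8 km east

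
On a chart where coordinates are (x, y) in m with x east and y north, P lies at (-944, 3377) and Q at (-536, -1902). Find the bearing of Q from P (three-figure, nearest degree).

176°

Δeast = -536 − -944 = 408.00; Δnorth = -1902 − 3377 = -5279.00.
Bearing = atan2(Δeast, Δnorth) mod 360° = 175.58° ≈ 176°.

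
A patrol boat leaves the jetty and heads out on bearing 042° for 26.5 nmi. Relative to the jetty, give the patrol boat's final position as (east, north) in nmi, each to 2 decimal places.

Leg 1 (042°, 26.5 nmi): east 26.5 sin 42° = 17.73, north 26.5 cos 42° = 19.69
Summing: 17.73 nmi east, 19.69 nmi north → (17.73, 19.69).

(17.73, 19.69)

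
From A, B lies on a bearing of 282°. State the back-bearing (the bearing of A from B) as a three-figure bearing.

Back-bearing = 282° − 180° = 102°.

102°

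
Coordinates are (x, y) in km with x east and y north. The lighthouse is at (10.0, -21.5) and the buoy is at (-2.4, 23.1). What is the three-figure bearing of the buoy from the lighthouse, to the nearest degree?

Δeast = -2.4 − 10.0 = -12.40; Δnorth = 23.1 − -21.5 = 44.60.
Bearing = atan2(Δeast, Δnorth) mod 360° = 344.46° ≈ 344°.

344°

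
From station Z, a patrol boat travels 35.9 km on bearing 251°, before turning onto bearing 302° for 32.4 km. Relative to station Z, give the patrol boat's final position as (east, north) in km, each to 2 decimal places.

Leg 1 (251°, 35.9 km): east 35.9 sin 251° = -33.94, north 35.9 cos 251° = -11.69
Leg 2 (302°, 32.4 km): east 32.4 sin 302° = -27.48, north 32.4 cos 302° = 17.17
Summing: -61.42 km east, 5.48 km north → (-61.42, 5.48).

(-61.42, 5.48)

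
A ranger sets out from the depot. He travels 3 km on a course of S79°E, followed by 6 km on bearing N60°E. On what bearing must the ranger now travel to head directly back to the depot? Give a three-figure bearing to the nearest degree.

253°

Leg 1 (S79°E, 3 km): east 3 sin 101° = 2.94, north 3 cos 101° = -0.57
Leg 2 (N60°E, 6 km): east 6 sin 60° = 5.20, north 6 cos 60° = 3.00
Net displacement: 8.14 east, 2.43 north. Direction back to start is (-8.14, -2.43): bearing = atan2(-8.14, -2.43) mod 360° = 253.40° ≈ 253°.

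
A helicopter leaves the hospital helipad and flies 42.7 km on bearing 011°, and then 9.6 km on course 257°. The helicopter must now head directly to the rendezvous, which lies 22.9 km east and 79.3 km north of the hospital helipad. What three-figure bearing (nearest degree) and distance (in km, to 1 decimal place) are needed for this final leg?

Leg 1 (011°, 42.7 km): east 42.7 sin 11° = 8.15, north 42.7 cos 11° = 41.92
Leg 2 (257°, 9.6 km): east 9.6 sin 257° = -9.35, north 9.6 cos 257° = -2.16
Current position: (-1.21, 39.76). Target: (22.9, 79.3). Remaining: Δeast = 24.11, Δnorth = 39.54.
Bearing = atan2(24.11, 39.54) mod 360° = 31.37°; distance = √((24.11)² + (39.54)²) = 46.313 km.

031°, 46.3 km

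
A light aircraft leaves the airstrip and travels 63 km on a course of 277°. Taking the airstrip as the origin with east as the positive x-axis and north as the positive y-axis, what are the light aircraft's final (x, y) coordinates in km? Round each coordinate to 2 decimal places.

Leg 1 (277°, 63 km): east 63 sin 277° = -62.53, north 63 cos 277° = 7.68
Summing: -62.53 km east, 7.68 km north → (-62.53, 7.68).

(-62.53, 7.68)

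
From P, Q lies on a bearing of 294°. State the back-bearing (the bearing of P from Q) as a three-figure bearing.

Back-bearing = 294° − 180° = 114°.

114°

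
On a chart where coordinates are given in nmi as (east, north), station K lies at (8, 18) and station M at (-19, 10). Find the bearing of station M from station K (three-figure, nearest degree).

253°

Δeast = -19 − 8 = -27.00; Δnorth = 10 − 18 = -8.00.
Bearing = atan2(Δeast, Δnorth) mod 360° = 253.50° ≈ 253°.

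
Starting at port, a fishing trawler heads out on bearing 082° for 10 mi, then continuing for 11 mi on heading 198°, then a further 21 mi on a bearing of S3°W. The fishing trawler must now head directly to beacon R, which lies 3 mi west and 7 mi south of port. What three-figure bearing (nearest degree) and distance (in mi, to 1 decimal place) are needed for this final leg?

Leg 1 (082°, 10 mi): east 10 sin 82° = 9.90, north 10 cos 82° = 1.39
Leg 2 (198°, 11 mi): east 11 sin 198° = -3.40, north 11 cos 198° = -10.46
Leg 3 (S3°W, 21 mi): east 21 sin 183° = -1.10, north 21 cos 183° = -20.97
Current position: (5.40, -30.04). Target: (-3, -7). Remaining: Δeast = -8.40, Δnorth = 23.04.
Bearing = atan2(-8.40, 23.04) mod 360° = 339.96°; distance = √((-8.40)² + (23.04)²) = 24.526 mi.

340°, 24.5 mi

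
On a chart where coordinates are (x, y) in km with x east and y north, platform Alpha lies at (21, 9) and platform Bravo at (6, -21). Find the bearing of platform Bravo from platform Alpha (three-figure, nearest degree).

Δeast = 6 − 21 = -15.00; Δnorth = -21 − 9 = -30.00.
Bearing = atan2(Δeast, Δnorth) mod 360° = 206.57° ≈ 207°.

207°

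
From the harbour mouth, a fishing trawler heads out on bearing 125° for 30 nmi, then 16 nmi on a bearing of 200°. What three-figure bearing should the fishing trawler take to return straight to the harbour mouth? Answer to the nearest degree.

329°

Leg 1 (125°, 30 nmi): east 30 sin 125° = 24.57, north 30 cos 125° = -17.21
Leg 2 (200°, 16 nmi): east 16 sin 200° = -5.47, north 16 cos 200° = -15.04
Net displacement: 19.10 east, -32.24 north. Direction back to start is (-19.10, 32.24): bearing = atan2(-19.10, 32.24) mod 360° = 329.36° ≈ 329°.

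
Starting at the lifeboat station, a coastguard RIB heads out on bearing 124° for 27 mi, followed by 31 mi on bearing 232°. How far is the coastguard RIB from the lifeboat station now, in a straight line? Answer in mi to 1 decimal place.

Leg 1 (124°, 27 mi): east 27 sin 124° = 22.38, north 27 cos 124° = -15.10
Leg 2 (232°, 31 mi): east 31 sin 232° = -24.43, north 31 cos 232° = -19.09
Net: -2.04 east, -34.18 north. Distance = √((-2.04)² + (-34.18)²) = 34.245 mi.

34.2 mi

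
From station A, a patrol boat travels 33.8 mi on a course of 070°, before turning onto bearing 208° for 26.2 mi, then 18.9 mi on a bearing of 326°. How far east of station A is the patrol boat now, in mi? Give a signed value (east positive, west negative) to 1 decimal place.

Leg 1 (070°, 33.8 mi): east 33.8 sin 70° = 31.76, north 33.8 cos 70° = 11.56
Leg 2 (208°, 26.2 mi): east 26.2 sin 208° = -12.30, north 26.2 cos 208° = -23.13
Leg 3 (326°, 18.9 mi): east 18.9 sin 326° = -10.57, north 18.9 cos 326° = 15.67
Net east component: 8.89 mi.

8.9 mi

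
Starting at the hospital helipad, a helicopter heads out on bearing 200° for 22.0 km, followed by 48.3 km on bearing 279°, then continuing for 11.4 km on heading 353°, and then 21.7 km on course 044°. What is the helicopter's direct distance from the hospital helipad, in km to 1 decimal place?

Leg 1 (200°, 22.0 km): east 22.0 sin 200° = -7.52, north 22.0 cos 200° = -20.67
Leg 2 (279°, 48.3 km): east 48.3 sin 279° = -47.71, north 48.3 cos 279° = 7.56
Leg 3 (353°, 11.4 km): east 11.4 sin 353° = -1.39, north 11.4 cos 353° = 11.32
Leg 4 (044°, 21.7 km): east 21.7 sin 44° = 15.07, north 21.7 cos 44° = 15.61
Net: -41.55 east, 13.81 north. Distance = √((-41.55)² + (13.81)²) = 43.779 km.

43.8 km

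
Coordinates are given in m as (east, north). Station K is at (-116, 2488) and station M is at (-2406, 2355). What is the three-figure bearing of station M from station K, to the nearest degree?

Δeast = -2406 − -116 = -2290.00; Δnorth = 2355 − 2488 = -133.00.
Bearing = atan2(Δeast, Δnorth) mod 360° = 266.68° ≈ 267°.

267°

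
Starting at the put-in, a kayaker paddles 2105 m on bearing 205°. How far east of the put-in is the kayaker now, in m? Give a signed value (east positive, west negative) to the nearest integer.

Leg 1 (205°, 2105 m): east 2105 sin 205° = -889.61, north 2105 cos 205° = -1907.78
Net east component: -889.61 m.

-890 m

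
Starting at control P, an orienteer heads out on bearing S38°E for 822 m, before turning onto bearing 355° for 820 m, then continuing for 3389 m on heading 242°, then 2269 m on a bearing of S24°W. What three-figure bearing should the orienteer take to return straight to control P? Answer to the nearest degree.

Leg 1 (S38°E, 822 m): east 822 sin 142° = 506.07, north 822 cos 142° = -647.74
Leg 2 (355°, 820 m): east 820 sin 355° = -71.47, north 820 cos 355° = 816.88
Leg 3 (242°, 3389 m): east 3389 sin 242° = -2992.31, north 3389 cos 242° = -1591.04
Leg 4 (S24°W, 2269 m): east 2269 sin 204° = -922.89, north 2269 cos 204° = -2072.83
Net displacement: -3480.59 east, -3494.74 north. Direction back to start is (3480.59, 3494.74): bearing = atan2(3480.59, 3494.74) mod 360° = 44.88° ≈ 045°.

045°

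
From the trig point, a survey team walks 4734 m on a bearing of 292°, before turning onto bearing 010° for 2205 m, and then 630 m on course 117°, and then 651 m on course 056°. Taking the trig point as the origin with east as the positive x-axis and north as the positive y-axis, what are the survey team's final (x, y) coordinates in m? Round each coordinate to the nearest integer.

(-2905, 4023)

Leg 1 (292°, 4734 m): east 4734 sin 292° = -4389.29, north 4734 cos 292° = 1773.39
Leg 2 (010°, 2205 m): east 2205 sin 10° = 382.89, north 2205 cos 10° = 2171.50
Leg 3 (117°, 630 m): east 630 sin 117° = 561.33, north 630 cos 117° = -286.01
Leg 4 (056°, 651 m): east 651 sin 56° = 539.70, north 651 cos 56° = 364.03
Summing: -2905.36 m east, 4022.91 m north → (-2905, 4023).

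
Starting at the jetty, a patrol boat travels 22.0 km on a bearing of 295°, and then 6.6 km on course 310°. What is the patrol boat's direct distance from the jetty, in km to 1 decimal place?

28.4 km

Leg 1 (295°, 22.0 km): east 22.0 sin 295° = -19.94, north 22.0 cos 295° = 9.30
Leg 2 (310°, 6.6 km): east 6.6 sin 310° = -5.06, north 6.6 cos 310° = 4.24
Net: -24.99 east, 13.54 north. Distance = √((-24.99)² + (13.54)²) = 28.426 km.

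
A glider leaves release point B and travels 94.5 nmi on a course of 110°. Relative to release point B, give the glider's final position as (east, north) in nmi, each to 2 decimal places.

Leg 1 (110°, 94.5 nmi): east 94.5 sin 110° = 88.80, north 94.5 cos 110° = -32.32
Summing: 88.80 nmi east, -32.32 nmi north → (88.80, -32.32).

(88.80, -32.32)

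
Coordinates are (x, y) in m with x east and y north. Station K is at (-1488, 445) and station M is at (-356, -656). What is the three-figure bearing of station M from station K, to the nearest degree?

Δeast = -356 − -1488 = 1132.00; Δnorth = -656 − 445 = -1101.00.
Bearing = atan2(Δeast, Δnorth) mod 360° = 134.20° ≈ 134°.

134°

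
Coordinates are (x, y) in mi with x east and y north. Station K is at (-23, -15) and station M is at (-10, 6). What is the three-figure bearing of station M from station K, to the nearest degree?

032°

Δeast = -10 − -23 = 13.00; Δnorth = 6 − -15 = 21.00.
Bearing = atan2(Δeast, Δnorth) mod 360° = 31.76° ≈ 032°.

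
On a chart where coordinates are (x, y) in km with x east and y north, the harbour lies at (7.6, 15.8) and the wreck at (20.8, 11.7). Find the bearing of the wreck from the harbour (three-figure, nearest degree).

Δeast = 20.8 − 7.6 = 13.20; Δnorth = 11.7 − 15.8 = -4.10.
Bearing = atan2(Δeast, Δnorth) mod 360° = 107.26° ≈ 107°.

107°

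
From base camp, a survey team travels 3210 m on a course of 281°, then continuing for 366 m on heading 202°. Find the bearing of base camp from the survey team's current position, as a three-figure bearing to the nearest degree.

Leg 1 (281°, 3210 m): east 3210 sin 281° = -3151.02, north 3210 cos 281° = 612.50
Leg 2 (202°, 366 m): east 366 sin 202° = -137.11, north 366 cos 202° = -339.35
Net displacement: -3288.13 east, 273.15 north. Direction back to start is (3288.13, -273.15): bearing = atan2(3288.13, -273.15) mod 360° = 94.75° ≈ 095°.

095°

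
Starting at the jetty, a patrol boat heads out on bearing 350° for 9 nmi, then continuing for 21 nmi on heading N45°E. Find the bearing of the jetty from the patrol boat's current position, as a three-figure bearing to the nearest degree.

Leg 1 (350°, 9 nmi): east 9 sin 350° = -1.56, north 9 cos 350° = 8.86
Leg 2 (N45°E, 21 nmi): east 21 sin 45° = 14.85, north 21 cos 45° = 14.85
Net displacement: 13.29 east, 23.71 north. Direction back to start is (-13.29, -23.71): bearing = atan2(-13.29, -23.71) mod 360° = 209.26° ≈ 209°.

209°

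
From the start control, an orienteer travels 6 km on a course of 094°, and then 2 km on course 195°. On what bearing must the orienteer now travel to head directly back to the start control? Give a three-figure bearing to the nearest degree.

Leg 1 (094°, 6 km): east 6 sin 94° = 5.99, north 6 cos 94° = -0.42
Leg 2 (195°, 2 km): east 2 sin 195° = -0.52, north 2 cos 195° = -1.93
Net displacement: 5.47 east, -2.35 north. Direction back to start is (-5.47, 2.35): bearing = atan2(-5.47, 2.35) mod 360° = 293.26° ≈ 293°.

293°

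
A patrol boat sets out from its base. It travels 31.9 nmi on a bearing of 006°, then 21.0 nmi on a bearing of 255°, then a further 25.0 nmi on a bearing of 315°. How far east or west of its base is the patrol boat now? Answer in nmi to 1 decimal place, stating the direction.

Leg 1 (006°, 31.9 nmi): east 31.9 sin 6° = 3.33, north 31.9 cos 6° = 31.73
Leg 2 (255°, 21.0 nmi): east 21.0 sin 255° = -20.28, north 21.0 cos 255° = -5.44
Leg 3 (315°, 25.0 nmi): east 25.0 sin 315° = -17.68, north 25.0 cos 315° = 17.68
Net east component: -34.63 nmi.

34.6 nmi west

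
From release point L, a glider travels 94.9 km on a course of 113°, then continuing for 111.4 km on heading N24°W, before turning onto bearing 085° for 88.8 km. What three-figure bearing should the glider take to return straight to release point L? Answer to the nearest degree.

241°

Leg 1 (113°, 94.9 km): east 94.9 sin 113° = 87.36, north 94.9 cos 113° = -37.08
Leg 2 (N24°W, 111.4 km): east 111.4 sin 336° = -45.31, north 111.4 cos 336° = 101.77
Leg 3 (085°, 88.8 km): east 88.8 sin 85° = 88.46, north 88.8 cos 85° = 7.74
Net displacement: 130.51 east, 72.43 north. Direction back to start is (-130.51, -72.43): bearing = atan2(-130.51, -72.43) mod 360° = 240.97° ≈ 241°.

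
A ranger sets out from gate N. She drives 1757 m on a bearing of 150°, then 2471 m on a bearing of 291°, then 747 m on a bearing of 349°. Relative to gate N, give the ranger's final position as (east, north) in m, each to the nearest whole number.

(-1571, 97)

Leg 1 (150°, 1757 m): east 1757 sin 150° = 878.50, north 1757 cos 150° = -1521.61
Leg 2 (291°, 2471 m): east 2471 sin 291° = -2306.88, north 2471 cos 291° = 885.53
Leg 3 (349°, 747 m): east 747 sin 349° = -142.53, north 747 cos 349° = 733.28
Summing: -1570.91 m east, 97.20 m north → (-1571, 97).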